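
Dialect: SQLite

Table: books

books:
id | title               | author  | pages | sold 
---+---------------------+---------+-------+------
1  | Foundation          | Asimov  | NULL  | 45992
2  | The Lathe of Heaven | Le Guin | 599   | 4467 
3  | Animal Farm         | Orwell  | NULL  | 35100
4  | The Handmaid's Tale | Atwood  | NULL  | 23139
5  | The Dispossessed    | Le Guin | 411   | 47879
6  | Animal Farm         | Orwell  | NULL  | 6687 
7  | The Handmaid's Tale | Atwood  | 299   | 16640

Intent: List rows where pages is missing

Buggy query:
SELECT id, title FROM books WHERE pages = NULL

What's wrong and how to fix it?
Bug: Comparing to NULL with '=' never matches; NULL = NULL is unknown, not true

Fix: Replace '= NULL' with 'IS NULL'

Corrected query:
SELECT id, title FROM books WHERE pages IS NULL

Result:
id | title              
---+--------------------
1  | Foundation         
3  | Animal Farm        
4  | The Handmaid's Tale
6  | Animal Farm        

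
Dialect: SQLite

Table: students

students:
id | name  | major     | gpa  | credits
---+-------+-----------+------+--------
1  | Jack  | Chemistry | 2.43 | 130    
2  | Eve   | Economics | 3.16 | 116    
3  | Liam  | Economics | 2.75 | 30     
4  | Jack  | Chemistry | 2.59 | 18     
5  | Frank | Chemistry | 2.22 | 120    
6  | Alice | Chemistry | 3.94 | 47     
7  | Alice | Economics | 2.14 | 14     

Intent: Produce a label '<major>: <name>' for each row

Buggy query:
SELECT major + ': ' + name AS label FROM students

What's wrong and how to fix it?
Bug: '+' is numeric addition; on text columns SQLite converts them to 0 instead of concatenating

Fix: Use the || operator for string concatenation

Corrected query:
SELECT major || ': ' || name AS label FROM students

Result:
label           
----------------
Chemistry: Jack 
Economics: Eve  
Economics: Liam 
Chemistry: Jack 
Chemistry: Frank
Chemistry: Alice
Economics: Alice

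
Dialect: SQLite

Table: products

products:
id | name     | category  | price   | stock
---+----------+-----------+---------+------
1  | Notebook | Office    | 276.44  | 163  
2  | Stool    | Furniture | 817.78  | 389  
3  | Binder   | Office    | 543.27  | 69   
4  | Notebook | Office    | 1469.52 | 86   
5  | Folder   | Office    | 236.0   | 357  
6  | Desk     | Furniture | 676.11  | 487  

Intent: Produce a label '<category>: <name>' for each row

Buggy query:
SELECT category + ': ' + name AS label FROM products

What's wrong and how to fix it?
Bug: SQLite uses || for string concatenation; + coerces text to numbers (yielding 0)

Fix: Replace + with || to concatenate text

Corrected query:
SELECT category || ': ' || name AS label FROM products

Result:
label           
----------------
Office: Notebook
Furniture: Stool
Office: Binder  
Office: Notebook
Office: Folder  
Furniture: Desk 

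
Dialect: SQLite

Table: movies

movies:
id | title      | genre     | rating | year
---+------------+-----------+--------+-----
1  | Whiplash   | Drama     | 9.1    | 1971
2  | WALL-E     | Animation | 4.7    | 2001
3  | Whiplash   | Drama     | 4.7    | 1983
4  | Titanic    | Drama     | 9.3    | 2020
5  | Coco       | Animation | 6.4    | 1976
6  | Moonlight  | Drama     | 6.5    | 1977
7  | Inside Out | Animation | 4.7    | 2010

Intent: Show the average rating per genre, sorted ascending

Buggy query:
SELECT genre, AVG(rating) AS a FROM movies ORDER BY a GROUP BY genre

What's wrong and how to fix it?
Bug: GROUP BY must precede ORDER BY

Fix: Reorder: SELECT … FROM … GROUP BY … ORDER BY …

Corrected query:
SELECT genre, AVG(rating) AS a FROM movies GROUP BY genre ORDER BY a

Result:
genre     | a       
----------+---------
Animation | 5.266667
Drama     | 7.4     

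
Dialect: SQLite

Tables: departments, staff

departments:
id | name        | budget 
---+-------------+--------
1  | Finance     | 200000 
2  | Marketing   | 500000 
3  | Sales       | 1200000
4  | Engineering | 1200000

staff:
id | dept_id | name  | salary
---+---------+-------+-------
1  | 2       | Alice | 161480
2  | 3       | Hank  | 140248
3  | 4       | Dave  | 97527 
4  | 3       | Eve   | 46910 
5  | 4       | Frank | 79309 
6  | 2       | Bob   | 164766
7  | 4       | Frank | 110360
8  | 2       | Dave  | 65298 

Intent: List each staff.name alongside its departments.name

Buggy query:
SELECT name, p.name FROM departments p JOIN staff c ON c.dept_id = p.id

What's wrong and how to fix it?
Bug: Both tables have a 'name' column; the unqualified reference is ambiguous

Fix: Qualify the column with its table alias (c.name)

Corrected query:
SELECT c.name, p.name FROM departments p JOIN staff c ON c.dept_id = p.id

Result:
name  | name       
------+------------
Alice | Marketing  
Hank  | Sales      
Dave  | Engineering
Eve   | Sales      
Frank | Engineering
Bob   | Marketing  
Frank | Engineering
Dave  | Marketing  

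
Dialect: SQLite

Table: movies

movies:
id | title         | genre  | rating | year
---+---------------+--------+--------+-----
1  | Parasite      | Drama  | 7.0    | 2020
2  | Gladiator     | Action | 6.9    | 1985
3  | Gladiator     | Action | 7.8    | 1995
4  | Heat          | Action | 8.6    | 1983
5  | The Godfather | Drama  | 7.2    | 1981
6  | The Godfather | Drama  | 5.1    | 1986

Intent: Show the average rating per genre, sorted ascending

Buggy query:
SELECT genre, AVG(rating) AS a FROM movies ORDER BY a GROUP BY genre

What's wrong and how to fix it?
Bug: ORDER BY appears before GROUP BY; SQL clause order requires GROUP BY first

Fix: Move ORDER BY to the end, after GROUP BY

Corrected query:
SELECT genre, AVG(rating) AS a FROM movies GROUP BY genre ORDER BY a

Result:
genre  | a       
-------+---------
Drama  | 6.433333
Action | 7.766667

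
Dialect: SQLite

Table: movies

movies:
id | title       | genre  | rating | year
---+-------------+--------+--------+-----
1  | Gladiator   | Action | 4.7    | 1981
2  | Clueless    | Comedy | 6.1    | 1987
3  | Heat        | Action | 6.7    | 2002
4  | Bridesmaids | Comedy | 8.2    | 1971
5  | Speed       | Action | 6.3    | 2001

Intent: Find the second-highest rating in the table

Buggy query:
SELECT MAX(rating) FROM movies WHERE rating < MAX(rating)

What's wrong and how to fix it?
Bug: MAX(rating) on the right of the comparison is an aggregate-in-WHERE error

Fix: Put the inner MAX in a scalar subquery

Corrected query:
SELECT MAX(rating) FROM movies WHERE rating < (SELECT MAX(rating) FROM movies)

Result:
MAX(rating)
-----------
6.7        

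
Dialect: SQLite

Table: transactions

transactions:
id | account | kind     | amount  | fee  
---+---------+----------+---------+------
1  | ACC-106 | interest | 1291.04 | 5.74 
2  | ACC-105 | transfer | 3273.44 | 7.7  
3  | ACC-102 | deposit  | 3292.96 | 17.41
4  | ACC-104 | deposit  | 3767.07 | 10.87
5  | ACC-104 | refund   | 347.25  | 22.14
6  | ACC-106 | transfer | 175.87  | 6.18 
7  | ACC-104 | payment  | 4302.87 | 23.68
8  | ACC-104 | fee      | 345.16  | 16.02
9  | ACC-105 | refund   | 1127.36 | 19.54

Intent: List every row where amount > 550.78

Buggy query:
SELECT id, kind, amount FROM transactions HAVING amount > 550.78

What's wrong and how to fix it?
Bug: HAVING filters the output of aggregation, but this query has no GROUP BY and no aggregate functions, so SQLite rejects it (HAVING clause on a non-aggregate query); the condition here is per row

Fix: Replace HAVING with WHERE since the condition applies to individual rows

Corrected query:
SELECT id, kind, amount FROM transactions WHERE amount > 550.78

Result:
id | kind     | amount 
---+----------+--------
1  | interest | 1291.04
2  | transfer | 3273.44
3  | deposit  | 3292.96
4  | deposit  | 3767.07
7  | payment  | 4302.87
9  | refund   | 1127.36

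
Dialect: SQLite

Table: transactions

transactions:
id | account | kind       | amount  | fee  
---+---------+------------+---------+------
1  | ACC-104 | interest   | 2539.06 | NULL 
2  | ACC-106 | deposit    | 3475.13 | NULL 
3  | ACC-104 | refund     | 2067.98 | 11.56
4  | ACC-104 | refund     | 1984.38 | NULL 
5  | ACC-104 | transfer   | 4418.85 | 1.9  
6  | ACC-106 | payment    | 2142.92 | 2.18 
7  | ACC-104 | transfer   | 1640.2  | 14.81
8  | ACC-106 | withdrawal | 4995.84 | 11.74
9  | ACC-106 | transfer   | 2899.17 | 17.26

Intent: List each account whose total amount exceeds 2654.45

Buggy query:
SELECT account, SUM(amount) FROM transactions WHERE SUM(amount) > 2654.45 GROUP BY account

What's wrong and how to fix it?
Bug: SUM(amount) is an aggregate, but WHERE filters rows before aggregation

Fix: Use HAVING (which filters groups after aggregation) instead of WHERE

Corrected query:
SELECT account, SUM(amount) FROM transactions GROUP BY account HAVING SUM(amount) > 2654.45

Result:
account | SUM(amount)
--------+------------
ACC-104 | 12650.47   
ACC-106 | 13513.06   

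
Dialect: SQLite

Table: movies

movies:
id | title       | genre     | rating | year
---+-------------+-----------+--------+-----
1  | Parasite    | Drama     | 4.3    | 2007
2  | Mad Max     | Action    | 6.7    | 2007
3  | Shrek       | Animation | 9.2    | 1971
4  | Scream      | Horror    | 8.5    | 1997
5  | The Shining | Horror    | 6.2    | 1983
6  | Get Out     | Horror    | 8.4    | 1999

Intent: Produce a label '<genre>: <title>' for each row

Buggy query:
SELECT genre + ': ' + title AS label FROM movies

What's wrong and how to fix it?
Bug: SQLite uses || for string concatenation; + coerces text to numbers (yielding 0)

Fix: Replace + with || to concatenate text

Corrected query:
SELECT genre || ': ' || title AS label FROM movies

Result:
label              
-------------------
Drama: Parasite    
Action: Mad Max    
Animation: Shrek   
Horror: Scream     
Horror: The Shining
Horror: Get Out    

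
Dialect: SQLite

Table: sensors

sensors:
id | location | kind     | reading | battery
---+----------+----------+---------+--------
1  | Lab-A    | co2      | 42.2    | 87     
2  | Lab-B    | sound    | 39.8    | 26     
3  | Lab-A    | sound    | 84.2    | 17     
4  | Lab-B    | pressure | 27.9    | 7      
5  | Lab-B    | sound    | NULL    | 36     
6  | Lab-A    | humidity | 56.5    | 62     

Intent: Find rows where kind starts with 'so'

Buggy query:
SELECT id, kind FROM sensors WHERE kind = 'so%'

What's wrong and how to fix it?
Bug: Wildcards only work with LIKE; '=' treats '%' as a literal character

Fix: Use LIKE for wildcard pattern matching

Corrected query:
SELECT id, kind FROM sensors WHERE kind LIKE 'so%'

Result:
id | kind 
---+------
2  | sound
3  | sound
5  | sound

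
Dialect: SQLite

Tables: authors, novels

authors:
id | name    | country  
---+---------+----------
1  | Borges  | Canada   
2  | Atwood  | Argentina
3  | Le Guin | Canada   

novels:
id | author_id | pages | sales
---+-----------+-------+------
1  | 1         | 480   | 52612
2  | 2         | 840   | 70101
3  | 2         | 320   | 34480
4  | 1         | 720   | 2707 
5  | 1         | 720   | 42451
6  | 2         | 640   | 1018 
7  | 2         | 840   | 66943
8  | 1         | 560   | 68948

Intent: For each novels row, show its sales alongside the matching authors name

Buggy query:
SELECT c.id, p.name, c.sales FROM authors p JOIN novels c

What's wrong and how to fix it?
Bug: Missing join condition: each novels row is matched to all authors rows instead of just its own

Fix: Specify the join condition linking the foreign key to the parent id

Corrected query:
SELECT c.id, p.name, c.sales FROM authors p JOIN novels c ON c.author_id = p.id

Result:
id | name   | sales
---+--------+------
1  | Borges | 52612
2  | Atwood | 70101
3  | Atwood | 34480
4  | Borges | 2707 
5  | Borges | 42451
6  | Atwood | 1018 
7  | Atwood | 66943
8  | Borges | 68948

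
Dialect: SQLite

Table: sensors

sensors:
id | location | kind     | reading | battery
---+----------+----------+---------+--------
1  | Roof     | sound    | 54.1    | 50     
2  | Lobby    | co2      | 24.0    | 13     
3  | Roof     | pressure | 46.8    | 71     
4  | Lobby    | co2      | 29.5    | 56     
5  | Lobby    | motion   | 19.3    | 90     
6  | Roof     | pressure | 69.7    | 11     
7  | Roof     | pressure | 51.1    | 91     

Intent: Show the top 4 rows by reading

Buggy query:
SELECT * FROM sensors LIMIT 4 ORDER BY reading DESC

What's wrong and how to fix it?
Bug: LIMIT must come after ORDER BY

Fix: Swap the clauses: ORDER BY first, then LIMIT

Corrected query:
SELECT * FROM sensors ORDER BY reading DESC LIMIT 4

Result:
id | location | kind     | reading | battery
---+----------+----------+---------+--------
6  | Roof     | pressure | 69.7    | 11     
1  | Roof     | sound    | 54.1    | 50     
7  | Roof     | pressure | 51.1    | 91     
3  | Roof     | pressure | 46.8    | 71     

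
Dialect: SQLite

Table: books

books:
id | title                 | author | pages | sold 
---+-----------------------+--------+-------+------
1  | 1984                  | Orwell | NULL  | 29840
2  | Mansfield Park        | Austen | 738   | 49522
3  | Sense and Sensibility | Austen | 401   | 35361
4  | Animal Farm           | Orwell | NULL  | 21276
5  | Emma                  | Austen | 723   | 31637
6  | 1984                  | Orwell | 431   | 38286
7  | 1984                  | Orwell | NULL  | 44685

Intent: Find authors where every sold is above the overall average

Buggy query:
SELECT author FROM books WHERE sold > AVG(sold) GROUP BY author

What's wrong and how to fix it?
Bug: WHERE evaluates per row before aggregation, so AVG() is unavailable

Fix: Compute the overall average in a scalar subquery and compare each group's MIN against it in HAVING

Corrected query:
SELECT author FROM books GROUP BY author HAVING MIN(sold) > (SELECT AVG(sold) FROM books)

Result:
(no rows)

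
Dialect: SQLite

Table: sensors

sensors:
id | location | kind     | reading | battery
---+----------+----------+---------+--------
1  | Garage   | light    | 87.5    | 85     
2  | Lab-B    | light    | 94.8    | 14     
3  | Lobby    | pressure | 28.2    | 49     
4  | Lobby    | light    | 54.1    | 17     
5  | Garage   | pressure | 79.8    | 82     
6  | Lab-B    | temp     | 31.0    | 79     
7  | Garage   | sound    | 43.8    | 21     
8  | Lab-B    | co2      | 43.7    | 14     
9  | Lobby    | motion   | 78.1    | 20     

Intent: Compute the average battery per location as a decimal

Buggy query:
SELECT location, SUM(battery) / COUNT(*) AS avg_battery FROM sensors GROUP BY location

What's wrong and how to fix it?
Bug: SUM(battery) and COUNT(*) are both integers; the division truncates the fractional part

Fix: Multiply by 1.0 (or CAST to REAL) to force floating-point division

Corrected query:
SELECT location, SUM(battery) * 1.0 / COUNT(*) AS avg_battery FROM sensors GROUP BY location

Result:
location | avg_battery
---------+------------
Garage   | 62.666667  
Lab-B    | 35.666667  
Lobby    | 28.666667  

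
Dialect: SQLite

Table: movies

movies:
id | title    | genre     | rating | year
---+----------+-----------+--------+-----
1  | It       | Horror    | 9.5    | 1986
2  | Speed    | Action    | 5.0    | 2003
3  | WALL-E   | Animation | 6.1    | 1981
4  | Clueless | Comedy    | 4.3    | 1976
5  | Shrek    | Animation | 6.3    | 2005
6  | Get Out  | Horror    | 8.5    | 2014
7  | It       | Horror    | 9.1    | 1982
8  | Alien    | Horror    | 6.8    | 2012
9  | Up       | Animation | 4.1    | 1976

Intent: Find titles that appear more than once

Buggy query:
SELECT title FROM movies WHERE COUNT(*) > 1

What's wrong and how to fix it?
Bug: WHERE can't reference COUNT(*); aggregates are computed after WHERE

Fix: Group first, then use HAVING for the count condition

Corrected query:
SELECT title FROM movies GROUP BY title HAVING COUNT(*) > 1

Result:
title
-----
It   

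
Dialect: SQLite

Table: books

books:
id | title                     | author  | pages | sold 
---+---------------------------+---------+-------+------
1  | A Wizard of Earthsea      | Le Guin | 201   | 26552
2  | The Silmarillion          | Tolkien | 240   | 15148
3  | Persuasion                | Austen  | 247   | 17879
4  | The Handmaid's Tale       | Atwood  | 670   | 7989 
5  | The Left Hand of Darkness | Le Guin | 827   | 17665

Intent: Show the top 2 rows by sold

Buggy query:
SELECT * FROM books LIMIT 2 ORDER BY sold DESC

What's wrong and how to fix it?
Bug: ORDER BY cannot follow LIMIT; LIMIT is the final clause

Fix: Sort with ORDER BY, then apply LIMIT

Corrected query:
SELECT * FROM books ORDER BY sold DESC LIMIT 2

Result:
id | title                | author  | pages | sold 
---+----------------------+---------+-------+------
1  | A Wizard of Earthsea | Le Guin | 201   | 26552
3  | Persuasion           | Austen  | 247   | 17879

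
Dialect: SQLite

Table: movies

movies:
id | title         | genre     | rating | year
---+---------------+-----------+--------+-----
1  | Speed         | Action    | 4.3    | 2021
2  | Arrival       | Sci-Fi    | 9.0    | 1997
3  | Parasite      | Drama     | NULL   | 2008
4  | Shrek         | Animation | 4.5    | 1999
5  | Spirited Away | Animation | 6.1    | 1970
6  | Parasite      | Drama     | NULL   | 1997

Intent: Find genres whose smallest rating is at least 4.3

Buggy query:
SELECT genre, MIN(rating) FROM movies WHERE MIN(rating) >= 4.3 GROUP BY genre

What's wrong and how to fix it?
Bug: MIN() in WHERE is a misuse of aggregate

Fix: Replace WHERE with HAVING after the GROUP BY

Corrected query:
SELECT genre, MIN(rating) FROM movies GROUP BY genre HAVING MIN(rating) >= 4.3

Result:
genre     | MIN(rating)
----------+------------
Action    | 4.3        
Animation | 4.5        
Sci-Fi    | 9          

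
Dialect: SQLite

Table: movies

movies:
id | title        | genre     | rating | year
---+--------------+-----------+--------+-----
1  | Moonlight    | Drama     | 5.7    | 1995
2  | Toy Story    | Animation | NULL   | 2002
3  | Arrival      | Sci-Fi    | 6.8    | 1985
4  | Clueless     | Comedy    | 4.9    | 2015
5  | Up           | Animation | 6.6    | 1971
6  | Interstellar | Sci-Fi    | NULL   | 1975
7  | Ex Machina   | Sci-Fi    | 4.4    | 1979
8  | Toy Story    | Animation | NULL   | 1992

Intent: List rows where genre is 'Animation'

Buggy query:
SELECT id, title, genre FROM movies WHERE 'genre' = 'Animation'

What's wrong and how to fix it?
Bug: 'genre' in single quotes is a string literal, not the column; the comparison is literal-vs-literal and never true

Fix: Reference the column as genre without single quotes

Corrected query:
SELECT id, title, genre FROM movies WHERE genre = 'Animation'

Result:
id | title     | genre    
---+-----------+----------
2  | Toy Story | Animation
5  | Up        | Animation
8  | Toy Story | Animation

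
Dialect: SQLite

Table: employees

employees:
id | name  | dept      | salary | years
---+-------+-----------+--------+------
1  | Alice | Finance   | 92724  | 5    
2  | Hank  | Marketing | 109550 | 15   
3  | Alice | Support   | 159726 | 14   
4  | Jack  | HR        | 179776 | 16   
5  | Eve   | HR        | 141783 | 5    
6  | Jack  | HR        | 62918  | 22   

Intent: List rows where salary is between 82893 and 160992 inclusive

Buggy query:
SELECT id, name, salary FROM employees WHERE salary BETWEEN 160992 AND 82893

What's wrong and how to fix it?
Bug: BETWEEN expects the lower bound first; with 160992 AND 82893 the range is empty

Fix: Swap the bounds so the smaller value comes first

Corrected query:
SELECT id, name, salary FROM employees WHERE salary BETWEEN 82893 AND 160992

Result:
id | name  | salary
---+-------+-------
1  | Alice | 92724 
2  | Hank  | 109550
3  | Alice | 159726
5  | Eve   | 141783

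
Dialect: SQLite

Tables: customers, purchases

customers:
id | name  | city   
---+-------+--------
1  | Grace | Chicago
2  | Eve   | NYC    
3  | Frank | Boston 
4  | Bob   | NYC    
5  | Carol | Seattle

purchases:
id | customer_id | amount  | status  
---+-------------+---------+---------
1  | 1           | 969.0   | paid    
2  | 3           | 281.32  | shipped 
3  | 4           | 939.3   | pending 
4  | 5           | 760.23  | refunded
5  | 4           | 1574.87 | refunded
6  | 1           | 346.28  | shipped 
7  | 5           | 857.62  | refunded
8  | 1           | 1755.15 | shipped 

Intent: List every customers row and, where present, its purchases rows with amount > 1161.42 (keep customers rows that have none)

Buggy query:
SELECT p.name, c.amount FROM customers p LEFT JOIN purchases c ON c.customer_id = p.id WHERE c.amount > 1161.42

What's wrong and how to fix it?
Bug: Filtering c.amount in WHERE discards the NULL rows produced by LEFT JOIN, turning it into an inner join

Fix: Put 'c.amount > 1161.42' in the JOIN's ON clause instead of WHERE

Corrected query:
SELECT p.name, c.amount FROM customers p LEFT JOIN purchases c ON c.customer_id = p.id AND c.amount > 1161.42

Result:
name  | amount 
------+--------
Grace | 1755.15
Eve   | NULL   
Frank | NULL   
Bob   | 1574.87
Carol | NULL   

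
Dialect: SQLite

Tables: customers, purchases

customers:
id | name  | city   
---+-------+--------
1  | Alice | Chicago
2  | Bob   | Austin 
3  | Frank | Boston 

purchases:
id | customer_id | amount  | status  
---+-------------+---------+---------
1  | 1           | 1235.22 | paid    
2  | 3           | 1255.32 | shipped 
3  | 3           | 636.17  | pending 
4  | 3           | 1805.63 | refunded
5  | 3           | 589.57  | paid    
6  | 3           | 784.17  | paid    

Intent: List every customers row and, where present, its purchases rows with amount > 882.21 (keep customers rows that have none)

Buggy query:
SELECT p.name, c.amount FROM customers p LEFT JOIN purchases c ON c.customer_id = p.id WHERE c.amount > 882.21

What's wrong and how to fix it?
Bug: Filtering c.amount in WHERE discards the NULL rows produced by LEFT JOIN, turning it into an inner join

Fix: Put 'c.amount > 882.21' in the JOIN's ON clause instead of WHERE

Corrected query:
SELECT p.name, c.amount FROM customers p LEFT JOIN purchases c ON c.customer_id = p.id AND c.amount > 882.21

Result:
name  | amount 
------+--------
Alice | 1235.22
Bob   | NULL   
Frank | 1255.32
Frank | 1805.63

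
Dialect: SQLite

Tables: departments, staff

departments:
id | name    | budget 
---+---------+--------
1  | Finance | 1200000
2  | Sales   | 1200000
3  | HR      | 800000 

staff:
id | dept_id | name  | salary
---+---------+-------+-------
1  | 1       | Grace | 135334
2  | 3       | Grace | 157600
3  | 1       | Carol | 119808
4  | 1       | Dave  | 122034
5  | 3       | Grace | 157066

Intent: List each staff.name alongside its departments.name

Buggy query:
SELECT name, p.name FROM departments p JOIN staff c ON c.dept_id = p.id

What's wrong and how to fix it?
Bug: Both tables have a 'name' column; the unqualified reference is ambiguous

Fix: Prefix ambiguous columns with the table alias

Corrected query:
SELECT c.name, p.name FROM departments p JOIN staff c ON c.dept_id = p.id

Result:
name  | name   
------+--------
Grace | Finance
Grace | HR     
Carol | Finance
Dave  | Finance
Grace | HR     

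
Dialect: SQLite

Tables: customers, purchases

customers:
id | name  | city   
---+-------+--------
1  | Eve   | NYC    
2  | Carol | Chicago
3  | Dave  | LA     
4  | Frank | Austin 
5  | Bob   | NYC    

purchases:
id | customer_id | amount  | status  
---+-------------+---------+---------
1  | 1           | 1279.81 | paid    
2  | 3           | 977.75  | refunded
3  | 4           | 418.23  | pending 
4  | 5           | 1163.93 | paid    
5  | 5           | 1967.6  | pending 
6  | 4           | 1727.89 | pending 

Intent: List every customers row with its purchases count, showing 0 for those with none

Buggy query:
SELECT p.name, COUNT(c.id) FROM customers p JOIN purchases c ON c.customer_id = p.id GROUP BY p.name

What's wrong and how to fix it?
Bug: INNER JOIN drops customers rows that have no matching purchases rows

Fix: Use LEFT JOIN so parents without children still appear (COUNT(c.id) gives 0)

Corrected query:
SELECT p.name, COUNT(c.id) FROM customers p LEFT JOIN purchases c ON c.customer_id = p.id GROUP BY p.name

Result:
name  | COUNT(c.id)
------+------------
Bob   | 2          
Carol | 0          
Dave  | 1          
Eve   | 1          
Frank | 2          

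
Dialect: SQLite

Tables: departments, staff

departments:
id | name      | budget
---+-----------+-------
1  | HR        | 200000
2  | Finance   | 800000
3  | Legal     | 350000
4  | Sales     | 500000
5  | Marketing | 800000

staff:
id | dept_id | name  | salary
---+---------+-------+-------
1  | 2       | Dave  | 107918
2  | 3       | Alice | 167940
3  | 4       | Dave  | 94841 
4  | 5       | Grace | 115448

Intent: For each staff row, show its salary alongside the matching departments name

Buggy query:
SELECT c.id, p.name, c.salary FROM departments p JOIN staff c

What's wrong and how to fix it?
Bug: JOIN with no ON clause produces a cartesian product; every staff row pairs with every departments row

Fix: Specify the join condition linking the foreign key to the parent id

Corrected query:
SELECT c.id, p.name, c.salary FROM departments p JOIN staff c ON c.dept_id = p.id

Result:
id | name      | salary
---+-----------+-------
1  | Finance   | 107918
2  | Legal     | 167940
3  | Sales     | 94841 
4  | Marketing | 115448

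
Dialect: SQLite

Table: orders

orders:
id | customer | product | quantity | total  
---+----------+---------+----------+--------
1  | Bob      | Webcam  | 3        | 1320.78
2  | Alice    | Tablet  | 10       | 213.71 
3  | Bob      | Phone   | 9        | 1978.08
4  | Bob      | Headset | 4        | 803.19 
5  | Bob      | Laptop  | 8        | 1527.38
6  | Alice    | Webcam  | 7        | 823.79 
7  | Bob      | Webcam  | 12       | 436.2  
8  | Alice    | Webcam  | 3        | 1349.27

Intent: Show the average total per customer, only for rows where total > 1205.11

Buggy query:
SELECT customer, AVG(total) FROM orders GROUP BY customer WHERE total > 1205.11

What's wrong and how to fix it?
Bug: WHERE cannot follow GROUP BY

Fix: Move the WHERE clause before GROUP BY

Corrected query:
SELECT customer, AVG(total) FROM orders WHERE total > 1205.11 GROUP BY customer

Result:
customer | AVG(total) 
---------+------------
Alice    | 1349.27    
Bob      | 1608.746667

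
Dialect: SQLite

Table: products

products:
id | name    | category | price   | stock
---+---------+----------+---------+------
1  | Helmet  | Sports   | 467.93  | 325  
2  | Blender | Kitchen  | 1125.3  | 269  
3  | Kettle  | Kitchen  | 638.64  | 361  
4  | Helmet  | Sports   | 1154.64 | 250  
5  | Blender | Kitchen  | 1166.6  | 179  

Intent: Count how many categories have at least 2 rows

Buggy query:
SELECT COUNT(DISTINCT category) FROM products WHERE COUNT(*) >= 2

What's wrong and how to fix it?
Bug: COUNT(*) cannot appear in WHERE; the per-group count doesn't exist yet

Fix: Use a subquery that GROUPs and filters with HAVING, then count its rows

Corrected query:
SELECT COUNT(*) FROM (SELECT category FROM products GROUP BY category HAVING COUNT(*) >= 2)

Result:
COUNT(*)
--------
2       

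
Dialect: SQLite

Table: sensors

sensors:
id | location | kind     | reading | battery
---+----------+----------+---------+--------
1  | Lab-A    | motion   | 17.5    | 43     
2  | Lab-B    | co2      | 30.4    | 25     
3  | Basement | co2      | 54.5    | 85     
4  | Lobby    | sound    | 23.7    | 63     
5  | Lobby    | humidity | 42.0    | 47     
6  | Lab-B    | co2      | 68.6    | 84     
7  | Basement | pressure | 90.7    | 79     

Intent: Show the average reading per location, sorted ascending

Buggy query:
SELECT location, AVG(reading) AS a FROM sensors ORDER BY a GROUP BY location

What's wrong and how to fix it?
Bug: GROUP BY must precede ORDER BY

Fix: Move ORDER BY to the end, after GROUP BY

Corrected query:
SELECT location, AVG(reading) AS a FROM sensors GROUP BY location ORDER BY a

Result:
location | a    
---------+------
Lab-A    | 17.5 
Lobby    | 32.85
Lab-B    | 49.5 
Basement | 72.6 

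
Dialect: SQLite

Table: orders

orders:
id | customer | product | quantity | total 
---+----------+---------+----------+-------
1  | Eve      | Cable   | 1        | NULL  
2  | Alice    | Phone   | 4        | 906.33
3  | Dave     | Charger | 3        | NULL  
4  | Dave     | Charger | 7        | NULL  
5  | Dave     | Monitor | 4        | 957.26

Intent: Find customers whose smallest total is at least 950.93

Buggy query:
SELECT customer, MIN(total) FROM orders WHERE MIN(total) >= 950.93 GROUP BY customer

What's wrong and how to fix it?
Bug: MIN() in WHERE is a misuse of aggregate

Fix: Use HAVING for the per-group MIN condition

Corrected query:
SELECT customer, MIN(total) FROM orders GROUP BY customer HAVING MIN(total) >= 950.93

Result:
customer | MIN(total)
---------+-----------
Dave     | 957.26    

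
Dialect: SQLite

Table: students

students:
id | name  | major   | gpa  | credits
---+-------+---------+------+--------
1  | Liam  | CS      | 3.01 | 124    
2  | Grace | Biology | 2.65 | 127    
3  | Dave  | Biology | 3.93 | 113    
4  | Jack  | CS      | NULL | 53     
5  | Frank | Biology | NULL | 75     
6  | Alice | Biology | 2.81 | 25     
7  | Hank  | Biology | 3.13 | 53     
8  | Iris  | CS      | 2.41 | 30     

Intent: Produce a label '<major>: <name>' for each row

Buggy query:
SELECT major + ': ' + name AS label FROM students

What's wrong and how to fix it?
Bug: '+' is numeric addition; on text columns SQLite converts them to 0 instead of concatenating

Fix: Replace + with || to concatenate text

Corrected query:
SELECT major || ': ' || name AS label FROM students

Result:
label         
--------------
CS: Liam      
Biology: Grace
Biology: Dave 
CS: Jack      
Biology: Frank
Biology: Alice
Biology: Hank 
CS: Iris      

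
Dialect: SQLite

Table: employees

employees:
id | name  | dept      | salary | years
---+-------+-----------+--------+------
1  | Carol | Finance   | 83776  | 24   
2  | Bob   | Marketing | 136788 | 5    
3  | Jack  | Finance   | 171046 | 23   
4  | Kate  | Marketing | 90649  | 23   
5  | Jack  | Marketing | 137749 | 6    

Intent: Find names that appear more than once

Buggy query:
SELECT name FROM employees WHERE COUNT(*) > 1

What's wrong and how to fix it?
Bug: COUNT(*) is an aggregate and cannot be used in WHERE

Fix: GROUP BY name, then filter groups with HAVING COUNT(*) > 1

Corrected query:
SELECT name FROM employees GROUP BY name HAVING COUNT(*) > 1

Result:
name
----
Jack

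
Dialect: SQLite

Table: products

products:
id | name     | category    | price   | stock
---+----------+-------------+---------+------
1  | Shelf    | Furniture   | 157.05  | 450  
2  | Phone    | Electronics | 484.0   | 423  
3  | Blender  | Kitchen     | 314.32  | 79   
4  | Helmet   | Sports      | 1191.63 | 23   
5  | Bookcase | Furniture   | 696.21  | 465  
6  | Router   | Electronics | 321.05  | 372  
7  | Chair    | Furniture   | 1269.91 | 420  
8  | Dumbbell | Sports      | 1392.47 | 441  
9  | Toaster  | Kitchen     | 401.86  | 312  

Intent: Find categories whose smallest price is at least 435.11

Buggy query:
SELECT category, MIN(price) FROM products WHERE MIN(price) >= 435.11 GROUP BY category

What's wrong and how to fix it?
Bug: MIN() in WHERE is a misuse of aggregate

Fix: Replace WHERE with HAVING after the GROUP BY

Corrected query:
SELECT category, MIN(price) FROM products GROUP BY category HAVING MIN(price) >= 435.11

Result:
category | MIN(price)
---------+-----------
Sports   | 1191.63   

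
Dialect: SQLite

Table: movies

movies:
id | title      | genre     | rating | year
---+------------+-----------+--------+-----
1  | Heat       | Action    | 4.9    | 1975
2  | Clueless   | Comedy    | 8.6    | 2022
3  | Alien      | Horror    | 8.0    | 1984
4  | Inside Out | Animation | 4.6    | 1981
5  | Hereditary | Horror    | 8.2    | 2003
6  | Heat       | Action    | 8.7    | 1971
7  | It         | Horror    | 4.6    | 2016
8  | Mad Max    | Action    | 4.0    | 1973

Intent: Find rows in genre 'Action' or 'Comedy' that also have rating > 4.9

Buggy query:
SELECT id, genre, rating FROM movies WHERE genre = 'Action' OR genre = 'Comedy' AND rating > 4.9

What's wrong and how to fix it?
Bug: AND binds tighter than OR, so this parses as genre = 'Action' OR (genre = 'Comedy' AND rating > 4.9)

Fix: Group the OR with parentheses (or use IN), then AND the threshold

Corrected query:
SELECT id, genre, rating FROM movies WHERE (genre = 'Action' OR genre = 'Comedy') AND rating > 4.9

Result:
id | genre  | rating
---+--------+-------
2  | Comedy | 8.6   
6  | Action | 8.7   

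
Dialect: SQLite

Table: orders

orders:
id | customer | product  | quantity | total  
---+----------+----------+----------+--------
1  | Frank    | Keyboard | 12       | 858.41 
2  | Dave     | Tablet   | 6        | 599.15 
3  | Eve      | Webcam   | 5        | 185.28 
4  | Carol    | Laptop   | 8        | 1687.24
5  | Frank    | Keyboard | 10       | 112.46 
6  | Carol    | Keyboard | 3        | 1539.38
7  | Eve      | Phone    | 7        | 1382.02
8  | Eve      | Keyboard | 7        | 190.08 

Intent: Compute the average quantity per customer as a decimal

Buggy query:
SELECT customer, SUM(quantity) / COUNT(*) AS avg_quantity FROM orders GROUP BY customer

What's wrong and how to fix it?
Bug: SUM(quantity) and COUNT(*) are both integers; the division truncates the fractional part

Fix: Cast one side to REAL so the division keeps the fractional part

Corrected query:
SELECT customer, SUM(quantity) * 1.0 / COUNT(*) AS avg_quantity FROM orders GROUP BY customer

Result:
customer | avg_quantity
---------+-------------
Carol    | 5.5         
Dave     | 6           
Eve      | 6.333333    
Frank    | 11          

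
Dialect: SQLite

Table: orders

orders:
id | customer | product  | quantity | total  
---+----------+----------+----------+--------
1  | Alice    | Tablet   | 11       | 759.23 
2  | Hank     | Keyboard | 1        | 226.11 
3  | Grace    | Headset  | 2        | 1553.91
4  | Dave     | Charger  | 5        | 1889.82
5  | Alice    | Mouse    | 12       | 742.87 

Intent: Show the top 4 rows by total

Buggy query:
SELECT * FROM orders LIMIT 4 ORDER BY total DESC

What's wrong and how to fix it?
Bug: ORDER BY cannot follow LIMIT; LIMIT is the final clause

Fix: Swap the clauses: ORDER BY first, then LIMIT

Corrected query:
SELECT * FROM orders ORDER BY total DESC LIMIT 4

Result:
id | customer | product | quantity | total  
---+----------+---------+----------+--------
4  | Dave     | Charger | 5        | 1889.82
3  | Grace    | Headset | 2        | 1553.91
1  | Alice    | Tablet  | 11       | 759.23 
5  | Alice    | Mouse   | 12       | 742.87 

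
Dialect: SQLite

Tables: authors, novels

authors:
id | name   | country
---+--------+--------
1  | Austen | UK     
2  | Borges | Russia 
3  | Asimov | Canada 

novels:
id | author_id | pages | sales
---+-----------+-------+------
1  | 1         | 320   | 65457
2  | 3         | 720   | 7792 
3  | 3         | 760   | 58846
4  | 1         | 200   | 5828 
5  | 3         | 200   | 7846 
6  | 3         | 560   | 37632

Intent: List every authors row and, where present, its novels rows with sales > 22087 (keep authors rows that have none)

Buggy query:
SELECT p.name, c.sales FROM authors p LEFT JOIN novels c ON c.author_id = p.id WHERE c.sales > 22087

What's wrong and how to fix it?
Bug: A WHERE condition on the right-hand table after LEFT JOIN drops unmatched parents

Fix: Put 'c.sales > 22087' in the JOIN's ON clause instead of WHERE

Corrected query:
SELECT p.name, c.sales FROM authors p LEFT JOIN novels c ON c.author_id = p.id AND c.sales > 22087

Result:
name   | sales
-------+------
Austen | 65457
Borges | NULL 
Asimov | 37632
Asimov | 58846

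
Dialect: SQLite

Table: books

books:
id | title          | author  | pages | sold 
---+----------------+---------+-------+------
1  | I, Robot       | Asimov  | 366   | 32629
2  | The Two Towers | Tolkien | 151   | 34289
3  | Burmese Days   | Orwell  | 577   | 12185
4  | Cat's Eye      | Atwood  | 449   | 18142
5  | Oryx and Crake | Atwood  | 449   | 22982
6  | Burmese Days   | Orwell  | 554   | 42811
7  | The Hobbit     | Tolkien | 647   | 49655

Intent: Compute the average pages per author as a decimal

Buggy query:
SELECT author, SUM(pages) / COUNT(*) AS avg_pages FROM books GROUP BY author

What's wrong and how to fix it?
Bug: Both operands are integers, so '/' performs integer division and truncates

Fix: Multiply by 1.0 (or CAST to REAL) to force floating-point division

Corrected query:
SELECT author, SUM(pages) * 1.0 / COUNT(*) AS avg_pages FROM books GROUP BY author

Result:
author  | avg_pages
--------+----------
Asimov  | 366      
Atwood  | 449      
Orwell  | 565.5    
Tolkien | 399      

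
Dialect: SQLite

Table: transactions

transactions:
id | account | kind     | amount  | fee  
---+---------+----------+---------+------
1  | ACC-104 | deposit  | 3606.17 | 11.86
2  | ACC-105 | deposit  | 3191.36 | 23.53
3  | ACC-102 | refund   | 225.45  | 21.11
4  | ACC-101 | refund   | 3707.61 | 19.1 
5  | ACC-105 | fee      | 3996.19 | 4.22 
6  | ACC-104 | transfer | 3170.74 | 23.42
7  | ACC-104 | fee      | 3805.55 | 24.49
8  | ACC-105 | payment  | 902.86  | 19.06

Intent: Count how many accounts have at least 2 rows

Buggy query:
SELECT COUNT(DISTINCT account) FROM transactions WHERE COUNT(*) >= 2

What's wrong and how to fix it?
Bug: WHERE filters individual rows, not groups, so a group-level COUNT is invalid there

Fix: Use a subquery that GROUPs and filters with HAVING, then count its rows

Corrected query:
SELECT COUNT(*) FROM (SELECT account FROM transactions GROUP BY account HAVING COUNT(*) >= 2)

Result:
COUNT(*)
--------
2       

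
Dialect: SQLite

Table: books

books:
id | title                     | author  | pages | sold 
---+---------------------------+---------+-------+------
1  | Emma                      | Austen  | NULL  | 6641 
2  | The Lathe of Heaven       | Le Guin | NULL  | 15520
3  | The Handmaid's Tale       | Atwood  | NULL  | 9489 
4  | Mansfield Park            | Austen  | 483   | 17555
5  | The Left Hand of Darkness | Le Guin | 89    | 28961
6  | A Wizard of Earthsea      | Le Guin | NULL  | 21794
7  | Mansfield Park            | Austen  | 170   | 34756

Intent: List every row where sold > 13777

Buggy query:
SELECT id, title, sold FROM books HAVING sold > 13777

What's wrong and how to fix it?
Bug: This is a non-aggregate query (no GROUP BY, no aggregates), so in SQLite the HAVING clause is invalid here; a row-level condition belongs in WHERE

Fix: Use WHERE for row-level filtering

Corrected query:
SELECT id, title, sold FROM books WHERE sold > 13777

Result:
id | title                     | sold 
---+---------------------------+------
2  | The Lathe of Heaven       | 15520
4  | Mansfield Park            | 17555
5  | The Left Hand of Darkness | 28961
6  | A Wizard of Earthsea      | 21794
7  | Mansfield Park            | 34756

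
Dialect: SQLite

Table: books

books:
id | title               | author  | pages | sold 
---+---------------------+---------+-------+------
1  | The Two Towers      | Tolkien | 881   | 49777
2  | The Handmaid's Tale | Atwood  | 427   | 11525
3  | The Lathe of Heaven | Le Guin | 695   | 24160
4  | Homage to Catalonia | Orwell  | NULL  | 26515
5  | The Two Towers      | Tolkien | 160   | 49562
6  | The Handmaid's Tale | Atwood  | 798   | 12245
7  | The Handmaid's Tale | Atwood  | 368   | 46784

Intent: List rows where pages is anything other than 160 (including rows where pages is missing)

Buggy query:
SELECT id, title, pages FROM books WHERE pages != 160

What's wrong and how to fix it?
Bug: Inequality against NULL is unknown, not true; rows with NULL are dropped

Fix: Handle NULL separately with IS NULL alongside the inequality

Corrected query:
SELECT id, title, pages FROM books WHERE pages != 160 OR pages IS NULL

Result:
id | title               | pages
---+---------------------+------
1  | The Two Towers      | 881  
2  | The Handmaid's Tale | 427  
3  | The Lathe of Heaven | 695  
4  | Homage to Catalonia | NULL 
6  | The Handmaid's Tale | 798  
7  | The Handmaid's Tale | 368  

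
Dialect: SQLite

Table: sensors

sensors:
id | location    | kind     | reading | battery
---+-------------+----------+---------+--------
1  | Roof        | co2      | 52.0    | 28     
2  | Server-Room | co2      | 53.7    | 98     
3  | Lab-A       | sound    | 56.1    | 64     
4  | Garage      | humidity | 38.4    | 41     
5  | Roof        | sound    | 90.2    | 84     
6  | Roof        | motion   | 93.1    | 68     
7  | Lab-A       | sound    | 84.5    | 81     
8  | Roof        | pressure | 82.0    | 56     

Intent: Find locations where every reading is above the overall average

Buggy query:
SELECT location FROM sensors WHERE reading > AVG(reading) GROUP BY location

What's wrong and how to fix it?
Bug: AVG() is an aggregate; it can't sit directly in WHERE

Fix: Compute the overall average in a scalar subquery and compare each group's MIN against it in HAVING

Corrected query:
SELECT location FROM sensors GROUP BY location HAVING MIN(reading) > (SELECT AVG(reading) FROM sensors)

Result:
(no rows)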